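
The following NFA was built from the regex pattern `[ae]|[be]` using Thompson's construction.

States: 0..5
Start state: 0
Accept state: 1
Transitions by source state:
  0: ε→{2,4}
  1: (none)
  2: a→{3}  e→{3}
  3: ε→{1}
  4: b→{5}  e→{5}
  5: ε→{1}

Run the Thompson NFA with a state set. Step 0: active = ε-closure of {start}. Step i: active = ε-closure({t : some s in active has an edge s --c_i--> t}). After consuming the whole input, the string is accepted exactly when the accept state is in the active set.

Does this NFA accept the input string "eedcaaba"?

Answer: REJECT

Steps:
initial (ε-close {0}): {0,2,4}
'e' @ 1: {1,3,5}  (accept∈set)
'e' @ 2: {}  — dead — no transitions
rest 'dcaaba' ignored (set empty)
final: {}; accept 1 not in set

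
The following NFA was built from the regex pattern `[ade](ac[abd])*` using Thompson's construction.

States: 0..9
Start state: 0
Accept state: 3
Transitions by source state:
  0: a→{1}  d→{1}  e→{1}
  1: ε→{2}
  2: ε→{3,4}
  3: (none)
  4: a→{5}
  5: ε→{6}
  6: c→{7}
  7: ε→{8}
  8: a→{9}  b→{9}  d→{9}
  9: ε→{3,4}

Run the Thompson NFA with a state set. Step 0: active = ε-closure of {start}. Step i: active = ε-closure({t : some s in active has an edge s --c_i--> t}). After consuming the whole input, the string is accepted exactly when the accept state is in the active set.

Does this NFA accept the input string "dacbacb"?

Answer: ACCEPT

Derivation:
S₀ = ε-closure({0}) = {0}
'd' @ 1: {1,2,3,4}  ✓accept
'a' @ 2: {5,6}
'c' @ 3: {7,8}
'b' @ 4: {3,4,9}  ✓accept
'a' @ 5: {5,6}
'c' @ 6: {7,8}
'b' @ 7: {3,4,9}  ✓accept
end set {3,4,9} — state 3 in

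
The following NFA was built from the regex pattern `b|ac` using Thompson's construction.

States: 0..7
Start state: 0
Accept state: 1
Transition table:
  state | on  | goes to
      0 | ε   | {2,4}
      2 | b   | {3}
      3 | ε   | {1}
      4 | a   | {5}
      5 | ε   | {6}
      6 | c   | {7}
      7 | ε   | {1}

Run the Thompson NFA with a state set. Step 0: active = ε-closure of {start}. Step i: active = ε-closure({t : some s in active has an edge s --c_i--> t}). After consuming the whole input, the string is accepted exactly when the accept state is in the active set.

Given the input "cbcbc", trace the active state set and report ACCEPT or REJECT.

initial (ε-close {0}): {0,2,4}
'c' @ 1: {}  — no active states
rest 'bcbc' ignored (set empty)
after full input: {}  (accept=1 not in)

Answer: REJECT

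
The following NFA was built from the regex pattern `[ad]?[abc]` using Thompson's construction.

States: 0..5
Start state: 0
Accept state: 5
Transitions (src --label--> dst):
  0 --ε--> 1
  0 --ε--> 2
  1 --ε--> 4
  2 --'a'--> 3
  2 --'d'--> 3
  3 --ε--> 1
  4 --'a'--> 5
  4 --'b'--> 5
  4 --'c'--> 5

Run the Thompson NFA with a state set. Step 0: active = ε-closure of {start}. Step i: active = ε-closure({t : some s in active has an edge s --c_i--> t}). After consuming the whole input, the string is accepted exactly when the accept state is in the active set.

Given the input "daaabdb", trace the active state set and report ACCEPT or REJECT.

S₀ = ε-closure({0}) = {0,1,2,4}
'd' @ 1: {1,3,4}
'a' @ 2: {5}  ✓accept
'a' @ 3: {}  — no active states
rest 'abdb' ignored (set empty)
end set {} — state 5 not in

Answer: REJECT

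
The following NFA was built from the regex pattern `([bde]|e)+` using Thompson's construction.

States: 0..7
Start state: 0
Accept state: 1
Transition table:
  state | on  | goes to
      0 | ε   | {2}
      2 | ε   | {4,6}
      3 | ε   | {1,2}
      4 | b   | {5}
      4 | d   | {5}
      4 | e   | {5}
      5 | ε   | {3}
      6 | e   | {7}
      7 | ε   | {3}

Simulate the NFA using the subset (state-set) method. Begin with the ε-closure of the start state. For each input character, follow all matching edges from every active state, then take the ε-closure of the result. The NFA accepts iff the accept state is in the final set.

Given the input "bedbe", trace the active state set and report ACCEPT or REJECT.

S₀ = ε-closure({0}) = {0,2,4,6}
'b' @ 1: {1,2,3,4,5,6}  [accepting]
'e' @ 2: {1,2,3,4,5,6,7}  [accepting]
'd' @ 3: {1,2,3,4,5,6}  [accepting]
'b' @ 4: {1,2,3,4,5,6}  [accepting]
'e' @ 5: {1,2,3,4,5,6,7}  [accepting]
end set {1,2,3,4,5,6,7} — state 1 in

Answer: ACCEPT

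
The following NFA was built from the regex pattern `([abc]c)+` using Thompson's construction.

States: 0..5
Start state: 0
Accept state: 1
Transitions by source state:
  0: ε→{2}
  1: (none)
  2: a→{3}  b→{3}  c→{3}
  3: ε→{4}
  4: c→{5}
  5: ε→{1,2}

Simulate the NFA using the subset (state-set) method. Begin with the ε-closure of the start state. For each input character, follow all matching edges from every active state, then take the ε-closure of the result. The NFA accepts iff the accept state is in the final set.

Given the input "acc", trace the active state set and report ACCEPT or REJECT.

Answer: REJECT

Steps:
S₀ = ε-closure({0}) = {0,2}
'a' @ 1: {3,4}
'c' @ 2: {1,2,5}  ✓accept
'c' @ 3: {3,4}
end set {3,4} — state 1 not in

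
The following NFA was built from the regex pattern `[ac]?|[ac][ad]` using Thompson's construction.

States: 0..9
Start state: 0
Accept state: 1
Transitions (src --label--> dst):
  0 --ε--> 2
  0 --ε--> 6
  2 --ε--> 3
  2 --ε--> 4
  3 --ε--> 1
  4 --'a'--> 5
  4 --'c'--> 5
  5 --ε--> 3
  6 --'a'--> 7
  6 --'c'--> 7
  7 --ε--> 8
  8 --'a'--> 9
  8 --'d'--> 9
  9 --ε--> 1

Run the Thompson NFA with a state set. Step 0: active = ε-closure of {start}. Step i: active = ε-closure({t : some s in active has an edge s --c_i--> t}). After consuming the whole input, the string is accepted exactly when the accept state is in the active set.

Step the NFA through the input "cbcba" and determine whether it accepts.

S₀ = ε-closure({0}) = {0,1,2,3,4,6}
'c' @ 1: {1,3,5,7,8}  [accepting]
'b' @ 2: {}  — dead — no transitions
rest 'cba' ignored (set empty)
after full input: {}  (accept=1 not in)

Answer: REJECT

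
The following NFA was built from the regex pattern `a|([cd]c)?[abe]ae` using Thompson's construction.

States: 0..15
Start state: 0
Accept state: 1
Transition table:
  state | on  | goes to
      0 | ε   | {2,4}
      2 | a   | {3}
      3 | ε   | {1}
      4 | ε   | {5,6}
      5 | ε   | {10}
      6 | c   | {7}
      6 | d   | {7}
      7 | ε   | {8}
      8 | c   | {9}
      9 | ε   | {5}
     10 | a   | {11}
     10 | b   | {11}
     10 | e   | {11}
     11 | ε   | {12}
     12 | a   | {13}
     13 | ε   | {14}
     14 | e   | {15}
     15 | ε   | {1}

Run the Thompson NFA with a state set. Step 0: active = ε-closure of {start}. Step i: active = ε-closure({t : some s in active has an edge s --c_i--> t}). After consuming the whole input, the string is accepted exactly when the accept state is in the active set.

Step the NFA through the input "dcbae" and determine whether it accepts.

initial (ε-close {0}): {0,2,4,5,6,10}
'd' @ 1: {7,8}
'c' @ 2: {5,9,10}
'b' @ 3: {11,12}
'a' @ 4: {13,14}
'e' @ 5: {1,15}  [accepting]
after full input: {1,15}  (accept=1 in)

Answer: ACCEPT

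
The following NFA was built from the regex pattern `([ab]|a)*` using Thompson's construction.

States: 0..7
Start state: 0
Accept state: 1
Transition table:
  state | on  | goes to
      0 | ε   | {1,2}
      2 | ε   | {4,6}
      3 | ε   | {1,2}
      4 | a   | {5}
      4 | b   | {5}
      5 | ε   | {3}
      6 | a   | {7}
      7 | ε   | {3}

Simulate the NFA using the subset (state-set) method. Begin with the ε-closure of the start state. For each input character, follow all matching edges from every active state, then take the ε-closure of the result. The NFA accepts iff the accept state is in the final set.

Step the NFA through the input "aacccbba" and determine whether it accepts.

start: ε-closure({0}) = {0,1,2,4,6}
'a' @ 1: {1,2,3,4,5,6,7}  (accept∈set)
'a' @ 2: {1,2,3,4,5,6,7}  (accept∈set)
'c' @ 3: {}  — state set empty
rest 'ccbba' ignored (set empty)
final: {}; accept 1 not in set

Answer: REJECT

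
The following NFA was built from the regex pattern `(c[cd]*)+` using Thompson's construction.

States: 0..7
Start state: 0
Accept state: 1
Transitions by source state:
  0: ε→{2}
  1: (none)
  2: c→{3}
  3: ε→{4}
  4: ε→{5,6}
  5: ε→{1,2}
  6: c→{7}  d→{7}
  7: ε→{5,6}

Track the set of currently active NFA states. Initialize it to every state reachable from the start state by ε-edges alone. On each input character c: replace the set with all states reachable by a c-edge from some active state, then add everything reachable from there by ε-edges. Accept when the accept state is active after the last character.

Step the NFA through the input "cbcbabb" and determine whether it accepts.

start: ε-closure({0}) = {0,2}
'c' @ 1: {1,2,3,4,5,6}  ✓accept
'b' @ 2: {}  — dead — no transitions
rest 'cbabb' ignored (set empty)
final: {}; accept 1 not in set

Answer: REJECT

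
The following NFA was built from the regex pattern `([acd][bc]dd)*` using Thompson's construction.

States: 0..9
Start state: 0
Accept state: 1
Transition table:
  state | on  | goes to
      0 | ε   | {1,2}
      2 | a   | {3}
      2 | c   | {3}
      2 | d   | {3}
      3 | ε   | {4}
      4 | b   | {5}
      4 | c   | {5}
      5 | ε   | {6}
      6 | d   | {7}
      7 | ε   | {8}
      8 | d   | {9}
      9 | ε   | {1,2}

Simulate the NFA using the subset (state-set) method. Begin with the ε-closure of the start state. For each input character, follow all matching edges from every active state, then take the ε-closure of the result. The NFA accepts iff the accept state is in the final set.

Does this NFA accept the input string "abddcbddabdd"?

Answer: ACCEPT

Trace:
S₀ = ε-closure({0}) = {0,1,2}
'a' @ 1: {3,4}
'b' @ 2: {5,6}
'd' @ 3: {7,8}
'd' @ 4: {1,2,9}  [accepting]
'c' @ 5: {3,4}
'b' @ 6: {5,6}
'd' @ 7: {7,8}
'd' @ 8: {1,2,9}  [accepting]
'a' @ 9: {3,4}
'b' @ 10: {5,6}
'd' @ 11: {7,8}
'd' @ 12: {1,2,9}  [accepting]
end set {1,2,9} — state 1 in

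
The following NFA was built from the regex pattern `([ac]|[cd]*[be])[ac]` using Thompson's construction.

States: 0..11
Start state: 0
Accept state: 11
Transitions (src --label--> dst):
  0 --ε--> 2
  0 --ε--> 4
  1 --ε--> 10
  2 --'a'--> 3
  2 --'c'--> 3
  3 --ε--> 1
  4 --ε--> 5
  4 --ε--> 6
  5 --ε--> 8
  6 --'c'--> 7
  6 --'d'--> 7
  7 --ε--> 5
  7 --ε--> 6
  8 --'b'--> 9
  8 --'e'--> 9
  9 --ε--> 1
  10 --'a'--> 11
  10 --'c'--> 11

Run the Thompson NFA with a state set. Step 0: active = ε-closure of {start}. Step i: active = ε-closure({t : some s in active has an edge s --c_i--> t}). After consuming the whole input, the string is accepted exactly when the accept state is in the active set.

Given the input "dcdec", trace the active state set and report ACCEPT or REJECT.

Answer: ACCEPT

Derivation:
initial (ε-close {0}): {0,2,4,5,6,8}
'd' @ 1: {5,6,7,8}
'c' @ 2: {5,6,7,8}
'd' @ 3: {5,6,7,8}
'e' @ 4: {1,9,10}
'c' @ 5: {11}  [accepting]
after full input: {11}  (accept=11 in)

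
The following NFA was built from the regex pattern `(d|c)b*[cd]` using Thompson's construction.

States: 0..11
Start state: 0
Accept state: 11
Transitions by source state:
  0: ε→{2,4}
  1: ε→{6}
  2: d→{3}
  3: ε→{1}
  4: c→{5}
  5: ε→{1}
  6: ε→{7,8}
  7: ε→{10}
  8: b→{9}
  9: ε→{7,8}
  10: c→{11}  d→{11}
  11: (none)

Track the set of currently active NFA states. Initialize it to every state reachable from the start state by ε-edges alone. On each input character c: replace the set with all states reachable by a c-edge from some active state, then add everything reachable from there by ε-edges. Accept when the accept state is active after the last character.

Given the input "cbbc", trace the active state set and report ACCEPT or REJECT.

S₀ = ε-closure({0}) = {0,2,4}
'c' @ 1: {1,5,6,7,8,10}
'b' @ 2: {7,8,9,10}
'b' @ 3: {7,8,9,10}
'c' @ 4: {11}  ✓accept
end set {11} — state 11 in

Answer: ACCEPT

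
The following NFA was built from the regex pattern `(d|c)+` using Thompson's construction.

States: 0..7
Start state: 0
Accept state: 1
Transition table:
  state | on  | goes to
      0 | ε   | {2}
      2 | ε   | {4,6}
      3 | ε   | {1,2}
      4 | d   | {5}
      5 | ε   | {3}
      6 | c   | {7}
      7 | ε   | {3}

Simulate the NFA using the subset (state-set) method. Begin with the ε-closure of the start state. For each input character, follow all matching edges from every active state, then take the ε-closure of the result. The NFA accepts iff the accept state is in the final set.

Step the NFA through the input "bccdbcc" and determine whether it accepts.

Answer: REJECT

Derivation:
start: ε-closure({0}) = {0,2,4,6}
'b' @ 1: {}  — no active states
rest 'ccdbcc' ignored (set empty)
after full input: {}  (accept=1 not in)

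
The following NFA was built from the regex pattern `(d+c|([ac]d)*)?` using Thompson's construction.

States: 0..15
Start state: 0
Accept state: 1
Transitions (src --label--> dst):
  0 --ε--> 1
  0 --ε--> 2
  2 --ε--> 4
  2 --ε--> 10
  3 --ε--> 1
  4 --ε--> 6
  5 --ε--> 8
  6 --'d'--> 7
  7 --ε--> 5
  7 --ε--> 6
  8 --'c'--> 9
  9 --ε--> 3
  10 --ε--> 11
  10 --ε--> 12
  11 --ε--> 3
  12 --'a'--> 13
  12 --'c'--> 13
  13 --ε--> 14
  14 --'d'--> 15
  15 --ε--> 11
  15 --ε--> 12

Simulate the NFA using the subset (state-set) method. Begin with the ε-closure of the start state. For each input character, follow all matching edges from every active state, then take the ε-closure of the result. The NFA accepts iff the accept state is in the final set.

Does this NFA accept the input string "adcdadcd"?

initial (ε-close {0}): {0,1,2,3,4,6,10,11,12}
'a' @ 1: {13,14}
'd' @ 2: {1,3,11,12,15}  [accepting]
'c' @ 3: {13,14}
'd' @ 4: {1,3,11,12,15}  [accepting]
'a' @ 5: {13,14}
'd' @ 6: {1,3,11,12,15}  [accepting]
'c' @ 7: {13,14}
'd' @ 8: {1,3,11,12,15}  [accepting]
after full input: {1,3,11,12,15}  (accept=1 in)

Answer: ACCEPT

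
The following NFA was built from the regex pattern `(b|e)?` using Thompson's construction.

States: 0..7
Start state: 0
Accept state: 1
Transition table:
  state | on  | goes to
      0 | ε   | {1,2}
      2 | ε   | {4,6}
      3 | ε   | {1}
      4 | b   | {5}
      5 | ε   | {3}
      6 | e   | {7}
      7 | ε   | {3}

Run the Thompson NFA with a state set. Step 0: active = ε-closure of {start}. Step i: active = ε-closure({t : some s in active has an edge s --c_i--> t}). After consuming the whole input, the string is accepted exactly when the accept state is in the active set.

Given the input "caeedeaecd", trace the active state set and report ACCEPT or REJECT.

initial (ε-close {0}): {0,1,2,4,6}
'c' @ 1: {}  — state set empty
rest 'aeedeaecd' ignored (set empty)
final: {}; accept 1 not in set

Answer: REJECT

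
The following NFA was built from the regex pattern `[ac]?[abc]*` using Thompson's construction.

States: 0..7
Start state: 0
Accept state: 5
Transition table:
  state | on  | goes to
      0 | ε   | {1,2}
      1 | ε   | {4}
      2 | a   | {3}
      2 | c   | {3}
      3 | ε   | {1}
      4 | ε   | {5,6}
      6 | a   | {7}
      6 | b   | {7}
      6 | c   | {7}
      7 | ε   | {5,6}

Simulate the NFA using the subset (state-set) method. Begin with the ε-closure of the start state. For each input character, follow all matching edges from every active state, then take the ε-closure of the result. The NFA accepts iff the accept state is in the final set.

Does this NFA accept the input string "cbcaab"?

Answer: ACCEPT

Trace:
initial (ε-close {0}): {0,1,2,4,5,6}
'c' @ 1: {1,3,4,5,6,7}  ✓accept
'b' @ 2: {5,6,7}  ✓accept
'c' @ 3: {5,6,7}  ✓accept
'a' @ 4: {5,6,7}  ✓accept
'a' @ 5: {5,6,7}  ✓accept
'b' @ 6: {5,6,7}  ✓accept
after full input: {5,6,7}  (accept=5 in)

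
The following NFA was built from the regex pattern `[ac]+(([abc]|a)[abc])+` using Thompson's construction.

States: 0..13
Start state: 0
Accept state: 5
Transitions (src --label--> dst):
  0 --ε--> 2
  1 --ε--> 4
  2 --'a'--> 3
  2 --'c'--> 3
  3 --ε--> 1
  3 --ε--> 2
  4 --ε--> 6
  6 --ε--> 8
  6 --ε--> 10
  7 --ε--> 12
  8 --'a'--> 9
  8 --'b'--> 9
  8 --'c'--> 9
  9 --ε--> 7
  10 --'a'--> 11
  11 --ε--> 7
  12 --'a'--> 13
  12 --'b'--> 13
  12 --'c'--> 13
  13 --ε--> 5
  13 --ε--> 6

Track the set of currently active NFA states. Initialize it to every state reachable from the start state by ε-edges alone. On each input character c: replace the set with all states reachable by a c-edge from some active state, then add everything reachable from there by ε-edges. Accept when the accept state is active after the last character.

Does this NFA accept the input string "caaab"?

Answer: ACCEPT

Steps:
start: ε-closure({0}) = {0,2}
'c' @ 1: {1,2,3,4,6,8,10}
'a' @ 2: {1,2,3,4,6,7,8,9,10,11,12}
'a' @ 3: {1,2,3,4,5,6,7,8,9,10,11,12,13}  (accept∈set)
'a' @ 4: {1,2,3,4,5,6,7,8,9,10,11,12,13}  (accept∈set)
'b' @ 5: {5,6,7,8,9,10,12,13}  (accept∈set)
after full input: {5,6,7,8,9,10,12,13}  (accept=5 in)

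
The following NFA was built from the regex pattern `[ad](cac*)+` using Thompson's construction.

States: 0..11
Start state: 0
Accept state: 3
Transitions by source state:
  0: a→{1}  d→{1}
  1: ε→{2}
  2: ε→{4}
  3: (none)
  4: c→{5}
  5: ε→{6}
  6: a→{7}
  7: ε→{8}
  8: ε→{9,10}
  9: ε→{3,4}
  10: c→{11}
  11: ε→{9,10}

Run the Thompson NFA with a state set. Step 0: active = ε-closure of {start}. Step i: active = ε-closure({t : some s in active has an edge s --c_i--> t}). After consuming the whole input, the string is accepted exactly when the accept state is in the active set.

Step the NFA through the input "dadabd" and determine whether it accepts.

S₀ = ε-closure({0}) = {0}
'd' @ 1: {1,2,4}
'a' @ 2: {}  — dead — no transitions
rest 'dabd' ignored (set empty)
final: {}; accept 3 not in set

Answer: REJECT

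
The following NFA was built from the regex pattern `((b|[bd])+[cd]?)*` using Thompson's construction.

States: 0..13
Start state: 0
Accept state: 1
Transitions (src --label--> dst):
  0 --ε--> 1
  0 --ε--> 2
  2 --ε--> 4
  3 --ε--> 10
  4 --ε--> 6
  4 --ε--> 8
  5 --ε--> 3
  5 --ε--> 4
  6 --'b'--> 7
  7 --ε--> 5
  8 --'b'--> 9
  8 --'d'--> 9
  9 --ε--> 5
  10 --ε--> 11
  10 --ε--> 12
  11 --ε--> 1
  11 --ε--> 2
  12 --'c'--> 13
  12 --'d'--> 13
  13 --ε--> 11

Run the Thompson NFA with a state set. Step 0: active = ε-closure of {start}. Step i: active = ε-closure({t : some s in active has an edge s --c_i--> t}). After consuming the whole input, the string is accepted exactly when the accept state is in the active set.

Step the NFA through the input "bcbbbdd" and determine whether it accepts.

Answer: ACCEPT

Trace:
S₀ = ε-closure({0}) = {0,1,2,4,6,8}
'b' @ 1: {1,2,3,4,5,6,7,8,9,10,11,12}  (accept∈set)
'c' @ 2: {1,2,4,6,8,11,13}  (accept∈set)
'b' @ 3: {1,2,3,4,5,6,7,8,9,10,11,12}  (accept∈set)
'b' @ 4: {1,2,3,4,5,6,7,8,9,10,11,12}  (accept∈set)
'b' @ 5: {1,2,3,4,5,6,7,8,9,10,11,12}  (accept∈set)
'd' @ 6: {1,2,3,4,5,6,8,9,10,11,12,13}  (accept∈set)
'd' @ 7: {1,2,3,4,5,6,8,9,10,11,12,13}  (accept∈set)
after full input: {1,2,3,4,5,6,8,9,10,11,12,13}  (accept=1 in)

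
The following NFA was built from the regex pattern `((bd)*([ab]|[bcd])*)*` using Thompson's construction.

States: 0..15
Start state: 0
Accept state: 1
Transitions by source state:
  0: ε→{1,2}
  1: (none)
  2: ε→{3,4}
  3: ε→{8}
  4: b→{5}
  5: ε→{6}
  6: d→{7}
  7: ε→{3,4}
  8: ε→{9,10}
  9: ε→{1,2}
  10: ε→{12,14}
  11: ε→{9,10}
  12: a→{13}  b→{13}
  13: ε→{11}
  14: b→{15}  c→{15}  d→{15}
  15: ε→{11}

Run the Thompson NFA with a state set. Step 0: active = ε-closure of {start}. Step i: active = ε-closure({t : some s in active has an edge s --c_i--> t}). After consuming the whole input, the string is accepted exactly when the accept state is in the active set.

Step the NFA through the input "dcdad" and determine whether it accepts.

Answer: ACCEPT

Derivation:
S₀ = ε-closure({0}) = {0,1,2,3,4,8,9,10,12,14}
'd' @ 1: {1,2,3,4,8,9,10,11,12,14,15}  (accept∈set)
'c' @ 2: {1,2,3,4,8,9,10,11,12,14,15}  (accept∈set)
'd' @ 3: {1,2,3,4,8,9,10,11,12,14,15}  (accept∈set)
'a' @ 4: {1,2,3,4,8,9,10,11,12,13,14}  (accept∈set)
'd' @ 5: {1,2,3,4,8,9,10,11,12,14,15}  (accept∈set)
after full input: {1,2,3,4,8,9,10,11,12,14,15}  (accept=1 in)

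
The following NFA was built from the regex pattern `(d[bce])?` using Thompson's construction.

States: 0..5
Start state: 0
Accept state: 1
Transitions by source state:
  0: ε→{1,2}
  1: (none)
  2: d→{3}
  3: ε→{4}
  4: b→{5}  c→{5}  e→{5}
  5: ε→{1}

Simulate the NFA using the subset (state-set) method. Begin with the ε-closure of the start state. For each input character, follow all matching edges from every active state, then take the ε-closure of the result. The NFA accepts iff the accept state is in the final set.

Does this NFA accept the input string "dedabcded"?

start: ε-closure({0}) = {0,1,2}
'd' @ 1: {3,4}
'e' @ 2: {1,5}  (accept∈set)
'd' @ 3: {}  — no active states
rest 'abcded' ignored (set empty)
end set {} — state 1 not in

Answer: REJECT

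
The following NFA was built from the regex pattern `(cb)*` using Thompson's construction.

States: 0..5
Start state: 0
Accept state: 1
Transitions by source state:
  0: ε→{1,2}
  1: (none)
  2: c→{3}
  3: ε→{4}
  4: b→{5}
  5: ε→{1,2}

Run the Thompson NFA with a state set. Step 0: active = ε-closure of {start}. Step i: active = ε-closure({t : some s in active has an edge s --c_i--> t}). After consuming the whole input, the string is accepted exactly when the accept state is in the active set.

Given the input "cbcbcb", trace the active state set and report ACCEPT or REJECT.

start: ε-closure({0}) = {0,1,2}
'c' @ 1: {3,4}
'b' @ 2: {1,2,5}  (accept∈set)
'c' @ 3: {3,4}
'b' @ 4: {1,2,5}  (accept∈set)
'c' @ 5: {3,4}
'b' @ 6: {1,2,5}  (accept∈set)
final: {1,2,5}; accept 1 in set

Answer: ACCEPT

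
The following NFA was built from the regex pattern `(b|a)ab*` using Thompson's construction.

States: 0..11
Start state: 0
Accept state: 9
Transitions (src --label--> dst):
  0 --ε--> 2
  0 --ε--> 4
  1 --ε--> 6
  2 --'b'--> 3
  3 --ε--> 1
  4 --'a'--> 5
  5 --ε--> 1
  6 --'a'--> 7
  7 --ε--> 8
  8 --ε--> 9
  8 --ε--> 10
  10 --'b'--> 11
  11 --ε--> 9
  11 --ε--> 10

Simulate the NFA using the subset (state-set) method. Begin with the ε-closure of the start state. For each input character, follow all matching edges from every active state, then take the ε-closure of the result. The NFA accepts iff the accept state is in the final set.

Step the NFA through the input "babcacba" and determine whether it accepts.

Answer: REJECT

Trace:
start: ε-closure({0}) = {0,2,4}
'b' @ 1: {1,3,6}
'a' @ 2: {7,8,9,10}  ✓accept
'b' @ 3: {9,10,11}  ✓accept
'c' @ 4: {}  — state set empty
rest 'acba' ignored (set empty)
end set {} — state 9 not in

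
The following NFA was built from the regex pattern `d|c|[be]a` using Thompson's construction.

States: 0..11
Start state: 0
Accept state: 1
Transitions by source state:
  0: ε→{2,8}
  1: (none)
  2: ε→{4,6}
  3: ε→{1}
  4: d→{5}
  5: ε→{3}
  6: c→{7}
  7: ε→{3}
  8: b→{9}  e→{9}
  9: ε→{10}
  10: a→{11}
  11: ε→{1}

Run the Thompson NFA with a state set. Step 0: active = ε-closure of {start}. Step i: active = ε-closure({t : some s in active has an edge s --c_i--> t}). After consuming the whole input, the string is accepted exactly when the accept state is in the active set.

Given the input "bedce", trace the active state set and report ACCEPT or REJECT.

Answer: REJECT

Derivation:
S₀ = ε-closure({0}) = {0,2,4,6,8}
'b' @ 1: {9,10}
'e' @ 2: {}  — no active states
rest 'dce' ignored (set empty)
end set {} — state 1 not in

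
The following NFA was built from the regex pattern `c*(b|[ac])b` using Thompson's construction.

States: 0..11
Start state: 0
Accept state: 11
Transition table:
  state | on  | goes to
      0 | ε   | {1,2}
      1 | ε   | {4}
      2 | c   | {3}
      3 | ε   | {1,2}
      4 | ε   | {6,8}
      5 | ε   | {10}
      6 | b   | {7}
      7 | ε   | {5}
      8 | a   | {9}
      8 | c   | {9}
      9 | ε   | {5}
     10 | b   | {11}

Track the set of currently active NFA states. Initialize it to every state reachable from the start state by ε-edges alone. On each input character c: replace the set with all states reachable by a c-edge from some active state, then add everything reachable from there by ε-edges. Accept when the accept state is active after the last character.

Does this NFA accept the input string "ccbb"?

Answer: ACCEPT

Derivation:
start: ε-closure({0}) = {0,1,2,4,6,8}
'c' @ 1: {1,2,3,4,5,6,8,9,10}
'c' @ 2: {1,2,3,4,5,6,8,9,10}
'b' @ 3: {5,7,10,11}  (accept∈set)
'b' @ 4: {11}  (accept∈set)
end set {11} — state 11 in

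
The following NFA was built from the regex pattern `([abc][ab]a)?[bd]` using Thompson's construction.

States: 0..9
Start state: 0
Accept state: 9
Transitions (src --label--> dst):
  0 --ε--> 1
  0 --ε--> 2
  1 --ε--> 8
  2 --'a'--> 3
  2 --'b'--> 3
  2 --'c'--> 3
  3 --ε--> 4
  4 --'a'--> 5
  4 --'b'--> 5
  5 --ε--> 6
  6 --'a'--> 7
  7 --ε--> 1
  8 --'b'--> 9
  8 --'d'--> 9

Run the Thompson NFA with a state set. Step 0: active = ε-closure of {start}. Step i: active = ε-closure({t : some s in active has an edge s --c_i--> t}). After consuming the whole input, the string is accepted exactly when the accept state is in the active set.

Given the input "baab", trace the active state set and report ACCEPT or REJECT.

initial (ε-close {0}): {0,1,2,8}
'b' @ 1: {3,4,9}  ✓accept
'a' @ 2: {5,6}
'a' @ 3: {1,7,8}
'b' @ 4: {9}  ✓accept
end set {9} — state 9 in

Answer: ACCEPT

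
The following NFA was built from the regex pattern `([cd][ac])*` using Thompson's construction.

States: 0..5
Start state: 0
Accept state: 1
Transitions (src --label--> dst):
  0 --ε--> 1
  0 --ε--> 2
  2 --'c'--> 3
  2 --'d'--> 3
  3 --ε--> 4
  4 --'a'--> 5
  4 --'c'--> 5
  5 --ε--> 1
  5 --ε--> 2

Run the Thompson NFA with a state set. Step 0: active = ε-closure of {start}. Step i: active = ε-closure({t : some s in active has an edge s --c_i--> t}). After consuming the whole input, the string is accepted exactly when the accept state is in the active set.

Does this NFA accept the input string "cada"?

Answer: ACCEPT

Trace:
initial (ε-close {0}): {0,1,2}
'c' @ 1: {3,4}
'a' @ 2: {1,2,5}  (accept∈set)
'd' @ 3: {3,4}
'a' @ 4: {1,2,5}  (accept∈set)
end set {1,2,5} — state 1 in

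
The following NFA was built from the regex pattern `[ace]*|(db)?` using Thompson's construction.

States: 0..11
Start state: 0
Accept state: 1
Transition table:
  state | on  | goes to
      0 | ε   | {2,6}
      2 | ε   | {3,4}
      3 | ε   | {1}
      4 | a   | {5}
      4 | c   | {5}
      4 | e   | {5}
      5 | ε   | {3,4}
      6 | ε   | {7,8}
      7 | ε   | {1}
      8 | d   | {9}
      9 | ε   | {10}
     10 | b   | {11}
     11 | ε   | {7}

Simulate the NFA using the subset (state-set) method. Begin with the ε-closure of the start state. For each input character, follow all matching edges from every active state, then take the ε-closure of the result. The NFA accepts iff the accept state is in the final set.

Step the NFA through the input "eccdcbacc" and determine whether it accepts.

initial (ε-close {0}): {0,1,2,3,4,6,7,8}
'e' @ 1: {1,3,4,5}  [accepting]
'c' @ 2: {1,3,4,5}  [accepting]
'c' @ 3: {1,3,4,5}  [accepting]
'd' @ 4: {}  — no active states
rest 'cbacc' ignored (set empty)
end set {} — state 1 not in

Answer: REJECT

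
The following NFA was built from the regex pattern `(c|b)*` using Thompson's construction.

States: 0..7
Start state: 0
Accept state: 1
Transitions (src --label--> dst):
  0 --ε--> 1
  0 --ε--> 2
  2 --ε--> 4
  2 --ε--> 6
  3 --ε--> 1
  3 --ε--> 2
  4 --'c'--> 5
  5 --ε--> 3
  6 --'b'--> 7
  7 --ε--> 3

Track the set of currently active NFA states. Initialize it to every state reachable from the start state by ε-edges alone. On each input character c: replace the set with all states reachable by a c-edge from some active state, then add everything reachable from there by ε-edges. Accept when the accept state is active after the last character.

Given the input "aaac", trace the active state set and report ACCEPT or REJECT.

Answer: REJECT

Derivation:
start: ε-closure({0}) = {0,1,2,4,6}
'a' @ 1: {}  — dead — no transitions
rest 'aac' ignored (set empty)
end set {} — state 1 not in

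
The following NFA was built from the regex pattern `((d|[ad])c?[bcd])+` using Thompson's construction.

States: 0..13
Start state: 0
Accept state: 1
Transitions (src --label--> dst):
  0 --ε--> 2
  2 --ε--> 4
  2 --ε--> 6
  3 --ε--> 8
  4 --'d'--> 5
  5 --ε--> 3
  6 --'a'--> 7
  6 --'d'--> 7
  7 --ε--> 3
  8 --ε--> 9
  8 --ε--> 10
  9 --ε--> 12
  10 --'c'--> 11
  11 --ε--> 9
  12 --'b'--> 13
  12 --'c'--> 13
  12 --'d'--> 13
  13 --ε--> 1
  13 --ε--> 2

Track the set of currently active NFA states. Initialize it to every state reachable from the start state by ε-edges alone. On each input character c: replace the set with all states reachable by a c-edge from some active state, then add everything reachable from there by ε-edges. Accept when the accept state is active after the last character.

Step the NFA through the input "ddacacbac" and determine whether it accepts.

Answer: ACCEPT

Steps:
start: ε-closure({0}) = {0,2,4,6}
'd' @ 1: {3,5,7,8,9,10,12}
'd' @ 2: {1,2,4,6,13}  (accept∈set)
'a' @ 3: {3,7,8,9,10,12}
'c' @ 4: {1,2,4,6,9,11,12,13}  (accept∈set)
'a' @ 5: {3,7,8,9,10,12}
'c' @ 6: {1,2,4,6,9,11,12,13}  (accept∈set)
'b' @ 7: {1,2,4,6,13}  (accept∈set)
'a' @ 8: {3,7,8,9,10,12}
'c' @ 9: {1,2,4,6,9,11,12,13}  (accept∈set)
after full input: {1,2,4,6,9,11,12,13}  (accept=1 in)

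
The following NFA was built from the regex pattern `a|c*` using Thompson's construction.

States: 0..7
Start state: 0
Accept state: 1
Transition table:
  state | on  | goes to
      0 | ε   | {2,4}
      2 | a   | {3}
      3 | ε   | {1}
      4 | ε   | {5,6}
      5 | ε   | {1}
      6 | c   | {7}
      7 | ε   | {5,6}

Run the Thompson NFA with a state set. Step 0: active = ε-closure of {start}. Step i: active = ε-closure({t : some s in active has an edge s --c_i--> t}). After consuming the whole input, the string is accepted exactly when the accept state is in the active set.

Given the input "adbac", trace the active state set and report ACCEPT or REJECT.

Answer: REJECT

Derivation:
start: ε-closure({0}) = {0,1,2,4,5,6}
'a' @ 1: {1,3}  (accept∈set)
'd' @ 2: {}  — no active states
rest 'bac' ignored (set empty)
end set {} — state 1 not in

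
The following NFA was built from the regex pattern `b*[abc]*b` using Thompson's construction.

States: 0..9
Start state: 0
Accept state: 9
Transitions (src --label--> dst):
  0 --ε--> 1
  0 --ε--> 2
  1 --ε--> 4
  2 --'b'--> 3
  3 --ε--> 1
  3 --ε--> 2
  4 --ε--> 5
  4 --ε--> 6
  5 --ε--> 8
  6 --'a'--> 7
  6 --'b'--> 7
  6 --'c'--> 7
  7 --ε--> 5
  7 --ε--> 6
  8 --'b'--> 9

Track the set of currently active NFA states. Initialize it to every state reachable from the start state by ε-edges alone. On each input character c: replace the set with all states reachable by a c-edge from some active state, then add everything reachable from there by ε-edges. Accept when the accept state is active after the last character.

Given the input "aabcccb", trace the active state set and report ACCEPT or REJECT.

initial (ε-close {0}): {0,1,2,4,5,6,8}
'a' @ 1: {5,6,7,8}
'a' @ 2: {5,6,7,8}
'b' @ 3: {5,6,7,8,9}  (accept∈set)
'c' @ 4: {5,6,7,8}
'c' @ 5: {5,6,7,8}
'c' @ 6: {5,6,7,8}
'b' @ 7: {5,6,7,8,9}  (accept∈set)
after full input: {5,6,7,8,9}  (accept=9 in)

Answer: ACCEPT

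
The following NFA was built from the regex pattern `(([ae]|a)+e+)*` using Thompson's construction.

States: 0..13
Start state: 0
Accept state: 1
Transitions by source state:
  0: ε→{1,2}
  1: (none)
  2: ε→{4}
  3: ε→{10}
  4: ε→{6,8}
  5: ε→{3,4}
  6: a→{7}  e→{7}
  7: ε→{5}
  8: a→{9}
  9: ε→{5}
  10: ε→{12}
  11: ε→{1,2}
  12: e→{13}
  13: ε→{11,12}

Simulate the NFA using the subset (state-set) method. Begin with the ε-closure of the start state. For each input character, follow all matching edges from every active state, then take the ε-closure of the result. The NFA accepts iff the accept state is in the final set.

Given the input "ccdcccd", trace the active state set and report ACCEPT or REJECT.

initial (ε-close {0}): {0,1,2,4,6,8}
'c' @ 1: {}  — dead — no transitions
rest 'cdcccd' ignored (set empty)
final: {}; accept 1 not in set

Answer: REJECT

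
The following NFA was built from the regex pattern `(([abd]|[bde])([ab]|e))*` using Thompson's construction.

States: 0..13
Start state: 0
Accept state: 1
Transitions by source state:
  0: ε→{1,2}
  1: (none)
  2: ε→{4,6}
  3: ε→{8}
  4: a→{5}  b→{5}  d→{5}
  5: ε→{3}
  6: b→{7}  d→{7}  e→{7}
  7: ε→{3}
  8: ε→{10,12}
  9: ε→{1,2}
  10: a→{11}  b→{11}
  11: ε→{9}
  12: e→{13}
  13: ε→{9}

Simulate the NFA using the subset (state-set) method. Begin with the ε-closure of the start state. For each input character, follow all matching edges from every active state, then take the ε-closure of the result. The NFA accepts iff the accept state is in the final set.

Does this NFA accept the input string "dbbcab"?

Answer: REJECT

Steps:
start: ε-closure({0}) = {0,1,2,4,6}
'd' @ 1: {3,5,7,8,10,12}
'b' @ 2: {1,2,4,6,9,11}  ✓accept
'b' @ 3: {3,5,7,8,10,12}
'c' @ 4: {}  — no active states
rest 'ab' ignored (set empty)
after full input: {}  (accept=1 not in)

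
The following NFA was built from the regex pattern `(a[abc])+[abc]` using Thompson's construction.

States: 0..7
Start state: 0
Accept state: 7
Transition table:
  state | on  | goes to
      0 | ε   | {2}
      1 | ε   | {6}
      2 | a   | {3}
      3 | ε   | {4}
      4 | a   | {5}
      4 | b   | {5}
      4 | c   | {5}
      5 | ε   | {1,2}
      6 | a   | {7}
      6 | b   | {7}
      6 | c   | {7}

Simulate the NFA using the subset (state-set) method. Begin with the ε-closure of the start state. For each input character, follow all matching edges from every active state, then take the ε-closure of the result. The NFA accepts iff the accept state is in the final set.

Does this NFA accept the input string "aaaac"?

Answer: ACCEPT

Steps:
start: ε-closure({0}) = {0,2}
'a' @ 1: {3,4}
'a' @ 2: {1,2,5,6}
'a' @ 3: {3,4,7}  [accepting]
'a' @ 4: {1,2,5,6}
'c' @ 5: {7}  [accepting]
after full input: {7}  (accept=7 in)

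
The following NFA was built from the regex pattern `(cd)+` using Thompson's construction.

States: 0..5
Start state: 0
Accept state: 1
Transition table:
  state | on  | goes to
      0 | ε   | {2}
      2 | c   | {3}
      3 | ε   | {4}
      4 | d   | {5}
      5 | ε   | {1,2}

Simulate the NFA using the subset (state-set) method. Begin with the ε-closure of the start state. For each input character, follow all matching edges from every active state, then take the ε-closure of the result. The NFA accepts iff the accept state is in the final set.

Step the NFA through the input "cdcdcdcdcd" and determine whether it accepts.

Answer: ACCEPT

Derivation:
start: ε-closure({0}) = {0,2}
'c' @ 1: {3,4}
'd' @ 2: {1,2,5}  ✓accept
'c' @ 3: {3,4}
'd' @ 4: {1,2,5}  ✓accept
'c' @ 5: {3,4}
'd' @ 6: {1,2,5}  ✓accept
'c' @ 7: {3,4}
'd' @ 8: {1,2,5}  ✓accept
'c' @ 9: {3,4}
'd' @ 10: {1,2,5}  ✓accept
final: {1,2,5}; accept 1 in set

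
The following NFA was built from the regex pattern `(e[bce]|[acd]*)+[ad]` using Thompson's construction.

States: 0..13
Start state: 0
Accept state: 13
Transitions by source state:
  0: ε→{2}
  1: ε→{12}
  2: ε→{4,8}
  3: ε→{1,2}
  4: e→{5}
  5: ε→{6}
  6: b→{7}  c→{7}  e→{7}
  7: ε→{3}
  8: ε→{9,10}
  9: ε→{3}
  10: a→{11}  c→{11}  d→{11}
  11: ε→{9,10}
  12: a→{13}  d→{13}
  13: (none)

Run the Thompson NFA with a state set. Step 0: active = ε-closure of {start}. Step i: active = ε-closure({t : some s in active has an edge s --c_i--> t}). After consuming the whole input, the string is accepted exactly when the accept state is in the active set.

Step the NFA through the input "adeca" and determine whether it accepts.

initial (ε-close {0}): {0,1,2,3,4,8,9,10,12}
'a' @ 1: {1,2,3,4,8,9,10,11,12,13}  ✓accept
'd' @ 2: {1,2,3,4,8,9,10,11,12,13}  ✓accept
'e' @ 3: {5,6}
'c' @ 4: {1,2,3,4,7,8,9,10,12}
'a' @ 5: {1,2,3,4,8,9,10,11,12,13}  ✓accept
after full input: {1,2,3,4,8,9,10,11,12,13}  (accept=13 in)

Answer: ACCEPT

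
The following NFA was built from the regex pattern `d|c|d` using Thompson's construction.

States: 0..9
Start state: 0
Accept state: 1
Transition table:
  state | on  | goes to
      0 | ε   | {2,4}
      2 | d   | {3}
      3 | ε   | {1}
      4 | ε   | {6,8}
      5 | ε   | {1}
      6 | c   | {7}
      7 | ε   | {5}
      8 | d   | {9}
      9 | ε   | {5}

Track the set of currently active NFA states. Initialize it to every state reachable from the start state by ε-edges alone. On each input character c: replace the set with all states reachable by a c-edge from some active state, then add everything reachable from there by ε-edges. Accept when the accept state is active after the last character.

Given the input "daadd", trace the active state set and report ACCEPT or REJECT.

S₀ = ε-closure({0}) = {0,2,4,6,8}
'd' @ 1: {1,3,5,9}  ✓accept
'a' @ 2: {}  — state set empty
rest 'add' ignored (set empty)
after full input: {}  (accept=1 not in)

Answer: REJECT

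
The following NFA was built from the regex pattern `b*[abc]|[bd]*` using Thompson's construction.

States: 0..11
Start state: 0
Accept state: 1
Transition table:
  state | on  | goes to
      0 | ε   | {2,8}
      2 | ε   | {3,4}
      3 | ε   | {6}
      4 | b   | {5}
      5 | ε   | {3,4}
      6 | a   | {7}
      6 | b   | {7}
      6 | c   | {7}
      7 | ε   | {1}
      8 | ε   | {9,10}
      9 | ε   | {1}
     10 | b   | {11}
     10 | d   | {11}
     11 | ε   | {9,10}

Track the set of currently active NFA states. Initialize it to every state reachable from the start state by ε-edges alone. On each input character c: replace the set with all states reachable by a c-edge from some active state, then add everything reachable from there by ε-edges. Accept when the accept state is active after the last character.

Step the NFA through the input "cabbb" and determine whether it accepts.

start: ε-closure({0}) = {0,1,2,3,4,6,8,9,10}
'c' @ 1: {1,7}  [accepting]
'a' @ 2: {}  — no active states
rest 'bbb' ignored (set empty)
end set {} — state 1 not in

Answer: REJECT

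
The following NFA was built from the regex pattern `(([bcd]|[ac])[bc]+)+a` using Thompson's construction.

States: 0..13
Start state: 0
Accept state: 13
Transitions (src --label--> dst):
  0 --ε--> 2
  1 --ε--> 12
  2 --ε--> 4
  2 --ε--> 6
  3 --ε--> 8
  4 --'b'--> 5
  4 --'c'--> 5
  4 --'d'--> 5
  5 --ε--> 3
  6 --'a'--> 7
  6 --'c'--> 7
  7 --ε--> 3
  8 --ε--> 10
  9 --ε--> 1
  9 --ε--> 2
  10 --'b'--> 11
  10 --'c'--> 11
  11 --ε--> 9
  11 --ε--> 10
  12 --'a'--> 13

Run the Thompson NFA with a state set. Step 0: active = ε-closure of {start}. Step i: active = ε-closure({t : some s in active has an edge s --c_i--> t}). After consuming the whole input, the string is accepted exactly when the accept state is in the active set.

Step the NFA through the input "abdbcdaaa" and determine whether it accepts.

S₀ = ε-closure({0}) = {0,2,4,6}
'a' @ 1: {3,7,8,10}
'b' @ 2: {1,2,4,6,9,10,11,12}
'd' @ 3: {3,5,8,10}
'b' @ 4: {1,2,4,6,9,10,11,12}
'c' @ 5: {1,2,3,4,5,6,7,8,9,10,11,12}
'd' @ 6: {3,5,8,10}
'a' @ 7: {}  — no active states
rest 'aa' ignored (set empty)
after full input: {}  (accept=13 not in)

Answer: REJECT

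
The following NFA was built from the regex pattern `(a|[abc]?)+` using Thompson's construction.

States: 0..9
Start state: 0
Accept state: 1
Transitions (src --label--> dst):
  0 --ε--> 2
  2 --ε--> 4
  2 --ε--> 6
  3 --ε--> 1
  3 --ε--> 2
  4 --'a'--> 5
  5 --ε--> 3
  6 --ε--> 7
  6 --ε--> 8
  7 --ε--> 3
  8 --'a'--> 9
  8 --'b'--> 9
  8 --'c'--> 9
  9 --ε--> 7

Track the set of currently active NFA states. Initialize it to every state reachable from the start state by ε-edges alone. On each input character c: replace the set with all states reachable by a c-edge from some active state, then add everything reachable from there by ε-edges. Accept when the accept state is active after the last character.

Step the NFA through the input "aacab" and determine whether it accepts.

start: ε-closure({0}) = {0,1,2,3,4,6,7,8}
'a' @ 1: {1,2,3,4,5,6,7,8,9}  [accepting]
'a' @ 2: {1,2,3,4,5,6,7,8,9}  [accepting]
'c' @ 3: {1,2,3,4,6,7,8,9}  [accepting]
'a' @ 4: {1,2,3,4,5,6,7,8,9}  [accepting]
'b' @ 5: {1,2,3,4,6,7,8,9}  [accepting]
end set {1,2,3,4,6,7,8,9} — state 1 in

Answer: ACCEPT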